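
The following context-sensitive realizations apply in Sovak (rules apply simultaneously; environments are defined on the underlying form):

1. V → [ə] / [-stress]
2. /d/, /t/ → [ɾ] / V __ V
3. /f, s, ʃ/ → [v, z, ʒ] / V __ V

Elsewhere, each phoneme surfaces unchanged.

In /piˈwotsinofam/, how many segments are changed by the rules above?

5

Segments that undergo a rule: /i/ → [ə] (rule 1); /i/ → [ə] (rule 1); /o/ → [ə] (rule 1); /f/ → [v] (rule 3); /a/ → [ə] (rule 1).
All other segments surface unchanged.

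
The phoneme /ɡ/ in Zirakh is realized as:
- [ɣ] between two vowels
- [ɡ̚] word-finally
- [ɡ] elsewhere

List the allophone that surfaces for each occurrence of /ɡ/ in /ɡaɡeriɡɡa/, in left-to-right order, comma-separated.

Occurrence 1 (position 1): no conditioning environment matches → elsewhere allophone [ɡ].
Occurrence 2 (position 3): between two vowels → [ɣ].
Occurrence 3 (position 7): no conditioning environment matches → elsewhere allophone [ɡ].
Occurrence 4 (position 8): no conditioning environment matches → elsewhere allophone [ɡ].

[ɡ], [ɣ], [ɡ], [ɡ]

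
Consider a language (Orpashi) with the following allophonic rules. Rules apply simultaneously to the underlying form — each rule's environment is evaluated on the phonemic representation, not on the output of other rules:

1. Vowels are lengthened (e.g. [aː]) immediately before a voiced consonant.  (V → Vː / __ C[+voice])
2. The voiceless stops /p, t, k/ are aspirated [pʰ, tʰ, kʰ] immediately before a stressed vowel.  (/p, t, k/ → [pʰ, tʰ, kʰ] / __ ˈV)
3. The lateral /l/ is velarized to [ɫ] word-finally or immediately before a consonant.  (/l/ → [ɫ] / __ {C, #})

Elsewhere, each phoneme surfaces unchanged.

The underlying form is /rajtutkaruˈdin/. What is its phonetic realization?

/r/ — not in any rule's target class → [r].
/a/ — between /r/ and /j/, before a voiced consonant — surfaces as [aː] (rule 1).
/j/ (between /a/ and /t/): no rule targets it → [j].
/t/ (between /j/ and /u/): rule 2 targets it, but not immediately before a stressed vowel → unchanged [t].
/u/ — between /t/ and /t/; rule 1 does not apply here → [u].
/t/ — between /u/ and /k/; rule 2 does not apply here → [t].
/k/ (between /t/ and /a/) fails the environment for rule 2, so it stays [k].
/a/ (between /k/ and /r/) occurs before a voiced consonant → [aː] by rule 1.
/r/ stays [r].
Rule 1 applies to /u/ (between /r/ and /d/: before a voiced consonant) → [uː].
/d/ — not in any rule's target class → [d].
Rule 1 applies to /i/ (between /d/ and /n/: before a voiced consonant) → [iː].
/n/ — not in any rule's target class → [n].

[raːjtutkaːruːˈdiːn]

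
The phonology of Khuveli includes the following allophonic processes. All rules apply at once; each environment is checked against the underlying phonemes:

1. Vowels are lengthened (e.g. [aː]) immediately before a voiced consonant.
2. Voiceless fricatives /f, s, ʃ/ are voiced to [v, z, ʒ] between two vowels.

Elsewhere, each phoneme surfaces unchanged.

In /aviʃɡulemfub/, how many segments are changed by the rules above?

Segments that undergo a rule: /a/ → [aː] (rule 1); /u/ → [uː] (rule 1); /e/ → [eː] (rule 1); /u/ → [uː] (rule 1).
All other segments surface unchanged.

4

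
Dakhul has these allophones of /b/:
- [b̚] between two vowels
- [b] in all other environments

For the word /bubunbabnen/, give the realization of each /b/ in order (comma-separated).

Occurrence 1 (position 1): no conditioning environment matches → elsewhere allophone [b].
Occurrence 2 (position 3): between two vowels → [b̚].
Occurrence 3 (position 6): no conditioning environment matches → elsewhere allophone [b].
Occurrence 4 (position 8): no conditioning environment matches → elsewhere allophone [b].

[b], [b̚], [b], [b]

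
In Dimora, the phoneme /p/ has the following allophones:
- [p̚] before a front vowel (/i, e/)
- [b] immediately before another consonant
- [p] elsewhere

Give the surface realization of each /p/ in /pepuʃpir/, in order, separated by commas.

[p̚], [p], [p̚]

Occurrence 1 (position 1): before a front vowel (/i, e/) → [p̚].
Occurrence 2 (position 3): no conditioning environment matches → elsewhere allophone [p].
Occurrence 3 (position 6): before a front vowel (/i, e/) → [p̚].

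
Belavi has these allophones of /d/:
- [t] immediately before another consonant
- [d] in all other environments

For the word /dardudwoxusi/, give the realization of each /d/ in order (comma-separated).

Occurrence 1 (position 1): no conditioning environment matches → elsewhere allophone [d].
Occurrence 2 (position 4): no conditioning environment matches → elsewhere allophone [d].
Occurrence 3 (position 6): immediately before another consonant → [t].

[d], [d], [t]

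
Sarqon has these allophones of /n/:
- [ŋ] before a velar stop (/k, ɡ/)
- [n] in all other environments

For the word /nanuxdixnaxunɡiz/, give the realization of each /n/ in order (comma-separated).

Occurrence 1 (position 1): no conditioning environment matches → elsewhere allophone [n].
Occurrence 2 (position 3): no conditioning environment matches → elsewhere allophone [n].
Occurrence 3 (position 9): no conditioning environment matches → elsewhere allophone [n].
Occurrence 4 (position 13): before a velar stop → [ŋ].

[n], [n], [n], [ŋ]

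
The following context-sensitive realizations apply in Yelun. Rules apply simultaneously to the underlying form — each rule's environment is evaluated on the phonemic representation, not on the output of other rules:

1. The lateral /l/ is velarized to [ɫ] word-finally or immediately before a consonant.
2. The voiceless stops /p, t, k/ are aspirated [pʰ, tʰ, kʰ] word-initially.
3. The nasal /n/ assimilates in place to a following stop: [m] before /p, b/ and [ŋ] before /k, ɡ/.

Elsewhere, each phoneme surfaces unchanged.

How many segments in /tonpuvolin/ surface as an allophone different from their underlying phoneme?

2

Segments that undergo a rule: /t/ → [tʰ] (rule 2); /n/ → [m] (rule 3).
All other segments surface unchanged.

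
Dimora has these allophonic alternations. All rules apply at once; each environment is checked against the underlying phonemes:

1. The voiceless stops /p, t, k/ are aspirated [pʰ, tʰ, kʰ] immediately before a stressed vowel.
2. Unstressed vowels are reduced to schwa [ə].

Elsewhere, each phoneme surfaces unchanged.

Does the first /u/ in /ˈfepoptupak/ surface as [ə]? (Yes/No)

Yes

/u/ (between /t/ and /p/): in an unstressed syllable, so rule 2 applies → [ə].
The actual realization is [ə], which matches [ə].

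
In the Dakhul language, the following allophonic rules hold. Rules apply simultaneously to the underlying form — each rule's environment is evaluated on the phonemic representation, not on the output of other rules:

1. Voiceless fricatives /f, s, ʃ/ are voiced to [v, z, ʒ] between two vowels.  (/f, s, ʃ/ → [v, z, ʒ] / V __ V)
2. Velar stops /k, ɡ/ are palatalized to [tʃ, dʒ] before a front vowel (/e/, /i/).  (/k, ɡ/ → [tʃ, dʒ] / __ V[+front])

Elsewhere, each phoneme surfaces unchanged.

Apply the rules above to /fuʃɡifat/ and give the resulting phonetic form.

/f/ — word-initial; rule 1 does not apply here → [f].
/u/ (between /f/ and /ʃ/) is unaffected → [u].
/ʃ/ (between /u/ and /ɡ/): rule 1 targets it, but not between two vowels → unchanged [ʃ].
/ɡ/ (between /ʃ/ and /i/) occurs before a front vowel → [dʒ] by rule 2.
/i/ stays [i].
/f/ (between /i/ and /a/): between two vowels, so rule 1 applies → [v].
/a/ stays [a].
/t/ (word-final): no rule targets it → [t].

[fuʃdʒivat]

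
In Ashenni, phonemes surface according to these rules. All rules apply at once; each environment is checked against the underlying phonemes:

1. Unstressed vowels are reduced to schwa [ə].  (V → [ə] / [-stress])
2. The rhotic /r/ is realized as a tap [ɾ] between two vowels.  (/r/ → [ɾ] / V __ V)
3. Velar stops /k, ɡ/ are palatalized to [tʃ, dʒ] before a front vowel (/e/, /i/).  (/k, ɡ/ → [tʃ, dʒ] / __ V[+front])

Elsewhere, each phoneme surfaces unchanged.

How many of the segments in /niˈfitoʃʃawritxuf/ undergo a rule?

Segments that undergo a rule: /i/ → [ə] (rule 1); /o/ → [ə] (rule 1); /a/ → [ə] (rule 1); /i/ → [ə] (rule 1); /u/ → [ə] (rule 1).
All other segments surface unchanged.

5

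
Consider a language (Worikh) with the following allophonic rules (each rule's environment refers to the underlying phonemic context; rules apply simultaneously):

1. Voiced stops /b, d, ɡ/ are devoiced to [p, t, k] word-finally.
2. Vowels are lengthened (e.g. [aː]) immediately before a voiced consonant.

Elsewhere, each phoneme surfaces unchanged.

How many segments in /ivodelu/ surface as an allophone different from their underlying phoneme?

Segments that undergo a rule: /i/ → [iː] (rule 2); /o/ → [oː] (rule 2); /e/ → [eː] (rule 2).
All other segments surface unchanged.

3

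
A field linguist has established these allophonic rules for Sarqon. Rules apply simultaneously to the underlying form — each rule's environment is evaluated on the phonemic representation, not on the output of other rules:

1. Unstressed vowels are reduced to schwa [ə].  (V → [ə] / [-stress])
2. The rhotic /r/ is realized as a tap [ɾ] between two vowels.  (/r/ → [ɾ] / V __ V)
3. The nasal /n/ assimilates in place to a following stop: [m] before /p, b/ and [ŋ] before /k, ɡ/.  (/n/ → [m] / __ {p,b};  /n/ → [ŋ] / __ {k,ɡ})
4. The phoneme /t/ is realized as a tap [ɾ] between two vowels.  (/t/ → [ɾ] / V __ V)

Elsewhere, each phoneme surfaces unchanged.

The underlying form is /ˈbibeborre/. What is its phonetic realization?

[ˈbibəbərrə]

/b/ stays [b].
/i/ — between /b/ and /b/; rule 1 does not apply here → [i].
/b/ (between /i/ and /e/): no rule targets it → [b].
/e/ (between /b/ and /b/): in an unstressed syllable, so rule 1 applies → [ə].
/b/ (between /e/ and /o/): no rule targets it → [b].
/o/ (between /b/ and /r/) occurs in an unstressed syllable → [ə] by rule 1.
/r/ (between /o/ and /r/) is in the target of rule 2 but the environment (between two vowels) is not met → [r].
/r/ — between /r/ and /e/; rule 2 does not apply here → [r].
/e/ — word-final, in an unstressed syllable — surfaces as [ə] (rule 1).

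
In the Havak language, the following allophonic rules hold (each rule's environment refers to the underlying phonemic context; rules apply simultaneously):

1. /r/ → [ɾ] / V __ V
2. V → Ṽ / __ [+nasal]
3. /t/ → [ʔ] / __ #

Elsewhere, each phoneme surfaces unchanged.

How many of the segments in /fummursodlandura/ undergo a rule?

3

Segments that undergo a rule: /u/ → [ũ] (rule 2); /a/ → [ã] (rule 2); /r/ → [ɾ] (rule 1).
All other segments surface unchanged.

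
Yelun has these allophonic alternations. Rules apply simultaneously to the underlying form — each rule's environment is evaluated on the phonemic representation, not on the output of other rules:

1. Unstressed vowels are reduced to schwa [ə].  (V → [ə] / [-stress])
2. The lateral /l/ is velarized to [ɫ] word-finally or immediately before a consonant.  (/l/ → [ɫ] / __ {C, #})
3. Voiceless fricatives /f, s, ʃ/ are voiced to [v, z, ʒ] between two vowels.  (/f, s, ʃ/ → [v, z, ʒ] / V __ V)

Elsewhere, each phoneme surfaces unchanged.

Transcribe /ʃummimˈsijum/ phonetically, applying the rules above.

/ʃ/ — word-initial; rule 3 does not apply here → [ʃ].
Rule 1 applies to /u/ (between /ʃ/ and /m/: in an unstressed syllable) → [ə].
/m/ (between /u/ and /m/): no rule targets it → [m].
/m/ (between /m/ and /i/): no rule targets it → [m].
/i/ — between /m/ and /m/, in an unstressed syllable — surfaces as [ə] (rule 1).
/m/ (between /i/ and /s/): no rule targets it → [m].
/s/ (between /m/ and /i/) is in the target of rule 3 but the environment (between two vowels) is not met → [s].
/i/ (between /s/ and /j/) fails the environment for rule 1, so it stays [i].
/j/ (between /i/ and /u/) is unaffected → [j].
/u/ (between /j/ and /m/) occurs in an unstressed syllable → [ə] by rule 1.
/m/ stays [m].

[ʃəmməmˈsijəm]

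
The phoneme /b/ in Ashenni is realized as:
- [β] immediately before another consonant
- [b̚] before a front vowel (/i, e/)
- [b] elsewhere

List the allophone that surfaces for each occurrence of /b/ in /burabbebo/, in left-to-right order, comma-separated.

[b], [β], [b̚], [b]

Occurrence 1 (position 1): no conditioning environment matches → elsewhere allophone [b].
Occurrence 2 (position 5): immediately before another consonant → [β].
Occurrence 3 (position 6): before a front vowel (/i, e/) → [b̚].
Occurrence 4 (position 8): no conditioning environment matches → elsewhere allophone [b].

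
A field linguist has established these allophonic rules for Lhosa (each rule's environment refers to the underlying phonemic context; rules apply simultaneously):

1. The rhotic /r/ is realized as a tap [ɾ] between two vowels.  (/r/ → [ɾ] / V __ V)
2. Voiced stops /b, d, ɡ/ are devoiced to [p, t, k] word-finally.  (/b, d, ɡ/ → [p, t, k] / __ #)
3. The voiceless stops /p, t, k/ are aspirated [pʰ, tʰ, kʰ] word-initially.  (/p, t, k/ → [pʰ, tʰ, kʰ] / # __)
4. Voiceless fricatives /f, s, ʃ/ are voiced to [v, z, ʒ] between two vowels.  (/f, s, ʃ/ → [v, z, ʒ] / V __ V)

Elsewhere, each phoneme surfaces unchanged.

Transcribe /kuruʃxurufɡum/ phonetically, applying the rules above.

Rule 3 applies to /k/ (word-initial: word-initially) → [kʰ].
/u/ — not in any rule's target class → [u].
/r/ (between /u/ and /u/) occurs between two vowels → [ɾ] by rule 1.
/u/ (between /r/ and /ʃ/) is unaffected → [u].
/ʃ/ (between /u/ and /x/): rule 4 targets it, but not between two vowels → unchanged [ʃ].
/x/ stays [x].
/u/ (between /x/ and /r/): no rule targets it → [u].
/r/ — between /u/ and /u/, between two vowels — surfaces as [ɾ] (rule 1).
/u/ stays [u].
/f/ (between /u/ and /ɡ/) fails the environment for rule 4, so it stays [f].
/ɡ/ — between /f/ and /u/; rule 2 does not apply here → [ɡ].
/u/ stays [u].
/m/ — not in any rule's target class → [m].

[kʰuɾuʃxuɾufɡum]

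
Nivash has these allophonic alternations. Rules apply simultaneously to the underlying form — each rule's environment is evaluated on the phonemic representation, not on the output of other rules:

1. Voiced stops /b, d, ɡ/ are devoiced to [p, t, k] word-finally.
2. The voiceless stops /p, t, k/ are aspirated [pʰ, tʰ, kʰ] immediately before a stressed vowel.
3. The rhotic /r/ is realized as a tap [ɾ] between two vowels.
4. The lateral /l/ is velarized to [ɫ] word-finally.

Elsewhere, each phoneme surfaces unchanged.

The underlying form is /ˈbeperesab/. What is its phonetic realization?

[ˈbepeɾesap]

/b/ (word-initial) fails the environment for rule 1, so it stays [b].
/e/ (between /b/ and /p/): no rule targets it → [e].
/p/ — between /e/ and /e/; rule 2 does not apply here → [p].
/e/ stays [e].
/r/ (between /e/ and /e/) occurs between two vowels → [ɾ] by rule 3.
/e/ — not in any rule's target class → [e].
/s/ — not in any rule's target class → [s].
/a/ (between /s/ and /b/) is unaffected → [a].
/b/ (word-final) occurs word-finally → [p] by rule 1.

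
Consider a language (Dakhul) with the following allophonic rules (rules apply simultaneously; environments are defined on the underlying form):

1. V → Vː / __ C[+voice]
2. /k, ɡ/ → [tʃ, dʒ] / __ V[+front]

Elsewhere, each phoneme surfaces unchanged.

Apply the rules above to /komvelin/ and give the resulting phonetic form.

/k/ (word-initial) fails the environment for rule 2, so it stays [k].
/o/ meets the environment for rule 1 (before a voiced consonant) → [oː].
/e/ meets the environment for rule 1 (before a voiced consonant) → [eː].
/i/ meets the environment for rule 1 (before a voiced consonant) → [iː].

[koːmveːliːn]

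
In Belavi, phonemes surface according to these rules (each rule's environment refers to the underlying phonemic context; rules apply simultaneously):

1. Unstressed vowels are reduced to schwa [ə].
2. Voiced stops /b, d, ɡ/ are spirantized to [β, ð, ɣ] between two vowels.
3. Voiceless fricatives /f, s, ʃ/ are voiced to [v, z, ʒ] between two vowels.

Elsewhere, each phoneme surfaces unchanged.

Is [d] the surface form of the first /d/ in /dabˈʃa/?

Yes

/d/ (word-initial): rule 2 targets it, but not between two vowels → unchanged [d].
The actual realization is [d], which matches [d].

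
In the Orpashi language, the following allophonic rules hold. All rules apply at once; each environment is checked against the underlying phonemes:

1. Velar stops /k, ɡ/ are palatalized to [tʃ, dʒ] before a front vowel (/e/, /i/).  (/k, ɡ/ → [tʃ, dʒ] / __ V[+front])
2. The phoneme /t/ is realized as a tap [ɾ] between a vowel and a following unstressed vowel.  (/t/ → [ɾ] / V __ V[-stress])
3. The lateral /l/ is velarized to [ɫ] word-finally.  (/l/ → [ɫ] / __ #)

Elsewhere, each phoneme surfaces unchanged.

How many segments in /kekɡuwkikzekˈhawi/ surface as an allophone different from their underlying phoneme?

Segments that undergo a rule: /k/ → [tʃ] (rule 1); /k/ → [tʃ] (rule 1).
All other segments surface unchanged.

2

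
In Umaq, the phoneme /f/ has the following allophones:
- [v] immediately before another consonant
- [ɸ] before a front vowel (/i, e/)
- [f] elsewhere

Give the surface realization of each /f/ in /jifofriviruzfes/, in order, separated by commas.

[f], [v], [ɸ]

Occurrence 1 (position 3): no conditioning environment matches → elsewhere allophone [f].
Occurrence 2 (position 5): immediately before another consonant → [v].
Occurrence 3 (position 13): before a front vowel (/i, e/) → [ɸ].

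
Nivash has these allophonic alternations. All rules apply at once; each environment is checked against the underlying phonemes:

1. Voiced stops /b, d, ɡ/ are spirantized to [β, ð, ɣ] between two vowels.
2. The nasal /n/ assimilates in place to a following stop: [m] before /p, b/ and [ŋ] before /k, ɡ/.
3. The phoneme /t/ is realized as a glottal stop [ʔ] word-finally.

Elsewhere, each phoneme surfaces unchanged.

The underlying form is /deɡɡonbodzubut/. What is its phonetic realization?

/d/ (word-initial) is in the target of rule 1 but the environment (between two vowels) is not met → [d].
/e/ (between /d/ and /ɡ/): no rule targets it → [e].
/ɡ/ (between /e/ and /ɡ/): rule 1 targets it, but not between two vowels → unchanged [ɡ].
/ɡ/ (between /ɡ/ and /o/) fails the environment for rule 1, so it stays [ɡ].
/o/ stays [o].
/n/ (between /o/ and /b/) occurs before a labial or velar stop → [m] by rule 2.
/b/ (between /n/ and /o/): rule 1 targets it, but not between two vowels → unchanged [b].
/o/ (between /b/ and /d/): no rule targets it → [o].
/d/ (between /o/ and /z/): rule 1 targets it, but not between two vowels → unchanged [d].
/z/ (between /d/ and /u/) is unaffected → [z].
/u/ — not in any rule's target class → [u].
/b/ — between /u/ and /u/, between two vowels — surfaces as [β] (rule 1).
/u/ stays [u].
/t/ (word-final): word-finally, so rule 3 applies → [ʔ].

[deɡɡombodzuβuʔ]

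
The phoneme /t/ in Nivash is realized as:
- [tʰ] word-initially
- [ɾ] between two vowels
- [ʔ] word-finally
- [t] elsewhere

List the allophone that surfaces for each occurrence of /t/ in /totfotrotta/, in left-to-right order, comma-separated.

Occurrence 1 (position 1): word-initially → [tʰ].
Occurrence 2 (position 3): no conditioning environment matches → elsewhere allophone [t].
Occurrence 3 (position 6): no conditioning environment matches → elsewhere allophone [t].
Occurrence 4 (position 9): no conditioning environment matches → elsewhere allophone [t].
Occurrence 5 (position 10): no conditioning environment matches → elsewhere allophone [t].

[tʰ], [t], [t], [t], [t]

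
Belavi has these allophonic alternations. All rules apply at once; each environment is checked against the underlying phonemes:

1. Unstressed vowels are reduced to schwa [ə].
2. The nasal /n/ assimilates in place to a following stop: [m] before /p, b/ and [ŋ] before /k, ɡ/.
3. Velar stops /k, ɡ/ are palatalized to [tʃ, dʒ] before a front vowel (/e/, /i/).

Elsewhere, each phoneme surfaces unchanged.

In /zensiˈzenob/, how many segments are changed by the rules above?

3

Segments that undergo a rule: /e/ → [ə] (rule 1); /i/ → [ə] (rule 1); /o/ → [ə] (rule 1).
All other segments surface unchanged.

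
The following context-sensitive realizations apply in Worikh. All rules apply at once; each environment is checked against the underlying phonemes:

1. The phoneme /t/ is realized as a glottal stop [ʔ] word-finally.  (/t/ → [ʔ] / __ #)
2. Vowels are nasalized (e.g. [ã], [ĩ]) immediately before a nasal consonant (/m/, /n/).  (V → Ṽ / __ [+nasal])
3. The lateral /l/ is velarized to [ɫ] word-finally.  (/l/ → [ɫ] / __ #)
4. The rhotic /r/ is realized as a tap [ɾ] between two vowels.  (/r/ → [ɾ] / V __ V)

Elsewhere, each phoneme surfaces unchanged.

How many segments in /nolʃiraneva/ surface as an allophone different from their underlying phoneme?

2

Segments that undergo a rule: /r/ → [ɾ] (rule 4); /a/ → [ã] (rule 2).
All other segments surface unchanged.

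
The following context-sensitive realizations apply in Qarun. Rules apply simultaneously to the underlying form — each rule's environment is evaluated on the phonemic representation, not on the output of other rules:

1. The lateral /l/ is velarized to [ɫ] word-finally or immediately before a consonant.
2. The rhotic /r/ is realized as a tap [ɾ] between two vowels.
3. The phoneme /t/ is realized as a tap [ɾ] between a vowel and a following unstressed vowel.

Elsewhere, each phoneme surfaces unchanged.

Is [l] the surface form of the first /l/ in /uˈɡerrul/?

/l/ meets the environment for rule 1 (word-finally or immediately before a consonant) → [ɫ].
The actual realization is [ɫ], not [l].

No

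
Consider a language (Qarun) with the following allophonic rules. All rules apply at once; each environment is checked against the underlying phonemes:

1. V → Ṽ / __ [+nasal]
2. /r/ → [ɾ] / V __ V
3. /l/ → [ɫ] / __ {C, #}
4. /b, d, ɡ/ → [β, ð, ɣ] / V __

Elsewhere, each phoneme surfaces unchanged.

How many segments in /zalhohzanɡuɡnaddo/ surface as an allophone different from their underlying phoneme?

Segments that undergo a rule: /l/ → [ɫ] (rule 3); /a/ → [ã] (rule 1); /ɡ/ → [ɣ] (rule 4); /d/ → [ð] (rule 4).
All other segments surface unchanged.

4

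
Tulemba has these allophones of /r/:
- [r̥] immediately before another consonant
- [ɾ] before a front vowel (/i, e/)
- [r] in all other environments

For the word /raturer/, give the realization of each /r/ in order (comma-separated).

Occurrence 1 (position 1): no conditioning environment matches → elsewhere allophone [r].
Occurrence 2 (position 5): before a front vowel (/i, e/) → [ɾ].
Occurrence 3 (position 7): no conditioning environment matches → elsewhere allophone [r].

[r], [ɾ], [r]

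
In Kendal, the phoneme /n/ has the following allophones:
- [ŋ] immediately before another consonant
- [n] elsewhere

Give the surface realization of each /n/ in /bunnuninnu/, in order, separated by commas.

[ŋ], [n], [n], [ŋ], [n]

Occurrence 1 (position 3): immediately before another consonant → [ŋ].
Occurrence 2 (position 4): no conditioning environment matches → elsewhere allophone [n].
Occurrence 3 (position 6): no conditioning environment matches → elsewhere allophone [n].
Occurrence 4 (position 8): immediately before another consonant → [ŋ].
Occurrence 5 (position 9): no conditioning environment matches → elsewhere allophone [n].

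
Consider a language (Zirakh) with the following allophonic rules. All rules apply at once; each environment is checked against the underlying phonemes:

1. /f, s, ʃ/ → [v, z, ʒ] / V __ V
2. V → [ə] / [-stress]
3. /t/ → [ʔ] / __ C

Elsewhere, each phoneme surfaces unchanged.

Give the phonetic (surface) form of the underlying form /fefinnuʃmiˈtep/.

/f/ (word-initial) is in the target of rule 1 but the environment (between two vowels) is not met → [f].
/e/ — between /f/ and /f/, in an unstressed syllable — surfaces as [ə] (rule 2).
Rule 1 applies to /f/ (between /e/ and /i/: between two vowels) → [v].
/i/ — between /f/ and /n/, in an unstressed syllable — surfaces as [ə] (rule 2).
/n/ — not in any rule's target class → [n].
/n/ (between /n/ and /u/): no rule targets it → [n].
/u/ (between /n/ and /ʃ/): in an unstressed syllable, so rule 2 applies → [ə].
/ʃ/ (between /u/ and /m/) is in the target of rule 1 but the environment (between two vowels) is not met → [ʃ].
/m/ — not in any rule's target class → [m].
/i/ (between /m/ and /t/): in an unstressed syllable, so rule 2 applies → [ə].
/t/ (between /i/ and /e/) is in the target of rule 3 but the environment (immediately before a consonant) is not met → [t].
/e/ (between /t/ and /p/) is in the target of rule 2 but the environment (in an unstressed syllable) is not met → [e].
/p/ (word-final) is unaffected → [p].

[fəvənnəʃməˈtep]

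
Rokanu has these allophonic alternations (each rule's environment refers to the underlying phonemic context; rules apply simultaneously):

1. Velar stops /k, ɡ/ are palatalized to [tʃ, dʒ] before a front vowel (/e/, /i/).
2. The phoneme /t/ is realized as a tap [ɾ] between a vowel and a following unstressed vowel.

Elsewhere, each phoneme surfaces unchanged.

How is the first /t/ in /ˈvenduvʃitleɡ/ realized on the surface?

[t]

/t/ (between /i/ and /l/): rule 2 targets it, but not between a vowel and a following unstressed vowel → unchanged [t].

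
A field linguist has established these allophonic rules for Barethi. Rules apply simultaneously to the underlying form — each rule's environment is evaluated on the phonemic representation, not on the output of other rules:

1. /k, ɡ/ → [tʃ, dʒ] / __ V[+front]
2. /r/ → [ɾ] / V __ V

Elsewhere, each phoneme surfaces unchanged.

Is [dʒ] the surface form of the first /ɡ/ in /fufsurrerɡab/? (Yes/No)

/ɡ/ — between /r/ and /a/; rule 1 does not apply here → [ɡ].
The actual realization is [ɡ], not [dʒ].

No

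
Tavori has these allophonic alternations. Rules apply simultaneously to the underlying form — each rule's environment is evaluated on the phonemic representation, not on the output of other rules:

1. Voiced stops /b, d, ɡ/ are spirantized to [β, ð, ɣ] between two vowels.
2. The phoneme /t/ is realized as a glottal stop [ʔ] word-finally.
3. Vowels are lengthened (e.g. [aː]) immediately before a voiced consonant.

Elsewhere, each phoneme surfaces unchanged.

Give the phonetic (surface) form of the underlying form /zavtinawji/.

[zaːvtiːnaːwji]

/z/ stays [z].
Rule 3 applies to /a/ (between /z/ and /v/: before a voiced consonant) → [aː].
/v/ stays [v].
/t/ (between /v/ and /i/): rule 2 targets it, but not word-finally → unchanged [t].
/i/ — between /t/ and /n/, before a voiced consonant — surfaces as [iː] (rule 3).
/n/ — not in any rule's target class → [n].
Rule 3 applies to /a/ (between /n/ and /w/: before a voiced consonant) → [aː].
/w/ (between /a/ and /j/) is unaffected → [w].
/j/ stays [j].
/i/ (word-final) fails the environment for rule 3, so it stays [i].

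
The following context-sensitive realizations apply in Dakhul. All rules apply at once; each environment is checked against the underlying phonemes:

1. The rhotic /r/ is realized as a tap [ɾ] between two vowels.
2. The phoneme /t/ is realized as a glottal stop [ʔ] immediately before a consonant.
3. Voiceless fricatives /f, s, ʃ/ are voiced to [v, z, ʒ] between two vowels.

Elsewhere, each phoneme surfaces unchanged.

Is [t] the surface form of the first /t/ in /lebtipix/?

Yes

/t/ (between /b/ and /i/) fails the environment for rule 2, so it stays [t].
The actual realization is [t], which matches [t].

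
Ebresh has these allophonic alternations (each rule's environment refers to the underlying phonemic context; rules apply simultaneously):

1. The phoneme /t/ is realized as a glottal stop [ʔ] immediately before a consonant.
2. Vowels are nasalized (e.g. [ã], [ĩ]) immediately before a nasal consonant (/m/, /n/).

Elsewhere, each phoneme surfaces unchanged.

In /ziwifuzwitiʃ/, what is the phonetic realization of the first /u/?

/u/ (between /f/ and /z/) fails the environment for rule 2, so it stays [u].

[u]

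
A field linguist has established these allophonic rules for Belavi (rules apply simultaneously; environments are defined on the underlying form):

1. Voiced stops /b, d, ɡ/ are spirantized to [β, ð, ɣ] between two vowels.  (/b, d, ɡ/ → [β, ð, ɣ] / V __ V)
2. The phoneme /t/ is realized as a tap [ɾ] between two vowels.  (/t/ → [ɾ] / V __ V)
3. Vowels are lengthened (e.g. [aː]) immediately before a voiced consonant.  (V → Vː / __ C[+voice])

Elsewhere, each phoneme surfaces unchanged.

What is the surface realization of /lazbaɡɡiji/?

[laːzbaːɡɡiːji]

/l/ — not in any rule's target class → [l].
Rule 3 applies to /a/ (between /l/ and /z/: before a voiced consonant) → [aː].
/z/ (between /a/ and /b/) is unaffected → [z].
/b/ (between /z/ and /a/): rule 1 targets it, but not between two vowels → unchanged [b].
/a/ — between /b/ and /ɡ/, before a voiced consonant — surfaces as [aː] (rule 3).
/ɡ/ (between /a/ and /ɡ/) is in the target of rule 1 but the environment (between two vowels) is not met → [ɡ].
/ɡ/ (between /ɡ/ and /i/): rule 1 targets it, but not between two vowels → unchanged [ɡ].
/i/ (between /ɡ/ and /j/): before a voiced consonant, so rule 3 applies → [iː].
/j/ (between /i/ and /i/) is unaffected → [j].
/i/ (word-final) is in the target of rule 3 but the environment (before a voiced consonant) is not met → [i].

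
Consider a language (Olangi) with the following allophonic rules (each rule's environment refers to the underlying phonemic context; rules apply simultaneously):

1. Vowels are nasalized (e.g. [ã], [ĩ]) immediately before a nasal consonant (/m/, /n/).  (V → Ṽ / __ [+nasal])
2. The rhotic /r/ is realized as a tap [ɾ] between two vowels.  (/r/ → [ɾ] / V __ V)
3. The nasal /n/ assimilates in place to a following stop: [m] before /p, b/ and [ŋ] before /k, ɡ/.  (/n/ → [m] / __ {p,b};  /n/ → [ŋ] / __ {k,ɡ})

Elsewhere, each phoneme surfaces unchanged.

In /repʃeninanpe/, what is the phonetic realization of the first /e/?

[e]

/e/ (between /r/ and /p/): rule 1 targets it, but not before a nasal consonant → unchanged [e].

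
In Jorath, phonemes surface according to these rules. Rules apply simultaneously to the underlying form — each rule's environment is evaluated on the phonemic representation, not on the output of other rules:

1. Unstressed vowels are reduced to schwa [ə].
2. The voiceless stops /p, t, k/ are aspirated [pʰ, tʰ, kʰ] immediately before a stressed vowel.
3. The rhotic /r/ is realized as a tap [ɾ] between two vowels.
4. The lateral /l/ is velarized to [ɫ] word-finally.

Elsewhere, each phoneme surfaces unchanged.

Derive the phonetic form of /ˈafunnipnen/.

[ˈafənnəpnən]

/a/ (word-initial) fails the environment for rule 1, so it stays [a].
/f/ stays [f].
/u/ (between /f/ and /n/) occurs in an unstressed syllable → [ə] by rule 1.
/n/ (between /u/ and /n/) is unaffected → [n].
/n/ (between /n/ and /i/) is unaffected → [n].
/i/ (between /n/ and /p/) occurs in an unstressed syllable → [ə] by rule 1.
/p/ (between /i/ and /n/) fails the environment for rule 2, so it stays [p].
/n/ — not in any rule's target class → [n].
Rule 1 applies to /e/ (between /n/ and /n/: in an unstressed syllable) → [ə].
/n/ — not in any rule's target class → [n].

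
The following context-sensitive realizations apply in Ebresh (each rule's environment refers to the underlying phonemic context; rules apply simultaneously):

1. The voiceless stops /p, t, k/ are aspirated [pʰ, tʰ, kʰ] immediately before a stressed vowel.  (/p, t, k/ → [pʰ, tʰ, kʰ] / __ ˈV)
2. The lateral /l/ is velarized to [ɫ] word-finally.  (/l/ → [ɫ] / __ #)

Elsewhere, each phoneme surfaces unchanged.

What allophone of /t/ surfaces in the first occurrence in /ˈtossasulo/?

/t/ (word-initial): immediately before a stressed vowel, so rule 1 applies → [tʰ].

[tʰ]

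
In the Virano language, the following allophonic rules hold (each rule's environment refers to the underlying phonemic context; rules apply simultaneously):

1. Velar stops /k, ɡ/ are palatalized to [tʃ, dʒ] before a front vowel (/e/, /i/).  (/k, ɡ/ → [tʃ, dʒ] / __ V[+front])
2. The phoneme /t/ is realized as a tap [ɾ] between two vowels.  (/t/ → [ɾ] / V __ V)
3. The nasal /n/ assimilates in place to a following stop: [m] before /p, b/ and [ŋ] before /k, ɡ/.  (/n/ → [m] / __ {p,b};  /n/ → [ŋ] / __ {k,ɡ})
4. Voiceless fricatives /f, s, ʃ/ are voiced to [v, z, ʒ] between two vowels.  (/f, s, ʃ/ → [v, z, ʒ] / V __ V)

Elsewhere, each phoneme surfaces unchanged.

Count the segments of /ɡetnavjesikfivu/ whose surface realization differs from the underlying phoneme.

2

Segments that undergo a rule: /ɡ/ → [dʒ] (rule 1); /s/ → [z] (rule 4).
All other segments surface unchanged.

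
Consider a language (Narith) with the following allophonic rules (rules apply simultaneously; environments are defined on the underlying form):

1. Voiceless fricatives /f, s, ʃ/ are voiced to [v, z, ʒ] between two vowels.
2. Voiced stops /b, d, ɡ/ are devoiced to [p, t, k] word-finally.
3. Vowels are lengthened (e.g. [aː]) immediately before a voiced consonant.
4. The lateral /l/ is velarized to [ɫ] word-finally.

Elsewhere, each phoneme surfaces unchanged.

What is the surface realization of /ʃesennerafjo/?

[ʃezeːnneːrafjo]

/ʃ/ — word-initial; rule 1 does not apply here → [ʃ].
/e/ — between /ʃ/ and /s/; rule 3 does not apply here → [e].
/s/ meets the environment for rule 1 (between two vowels) → [z].
Rule 3 applies to /e/ (between /s/ and /n/: before a voiced consonant) → [eː].
/n/ stays [n].
/n/ (between /n/ and /e/) is unaffected → [n].
/e/ (between /n/ and /r/): before a voiced consonant, so rule 3 applies → [eː].
/r/ (between /e/ and /a/): no rule targets it → [r].
/a/ (between /r/ and /f/) fails the environment for rule 3, so it stays [a].
/f/ (between /a/ and /j/) is in the target of rule 1 but the environment (between two vowels) is not met → [f].
/j/ stays [j].
/o/ — word-final; rule 3 does not apply here → [o].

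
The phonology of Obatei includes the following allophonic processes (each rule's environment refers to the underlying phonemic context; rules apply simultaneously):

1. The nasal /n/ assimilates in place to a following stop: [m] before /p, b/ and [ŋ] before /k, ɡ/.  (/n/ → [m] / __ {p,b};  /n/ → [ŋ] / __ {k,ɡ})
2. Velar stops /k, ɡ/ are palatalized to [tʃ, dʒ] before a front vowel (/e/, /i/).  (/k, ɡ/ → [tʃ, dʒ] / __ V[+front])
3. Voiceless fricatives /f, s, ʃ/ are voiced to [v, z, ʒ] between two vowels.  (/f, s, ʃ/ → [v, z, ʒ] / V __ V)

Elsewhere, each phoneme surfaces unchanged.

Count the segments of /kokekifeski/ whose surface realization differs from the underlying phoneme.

Segments that undergo a rule: /k/ → [tʃ] (rule 2); /k/ → [tʃ] (rule 2); /f/ → [v] (rule 3); /k/ → [tʃ] (rule 2).
All other segments surface unchanged.

4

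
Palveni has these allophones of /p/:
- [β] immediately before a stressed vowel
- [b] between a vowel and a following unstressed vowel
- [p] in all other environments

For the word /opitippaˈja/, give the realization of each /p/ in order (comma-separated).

Occurrence 1 (position 2): between a vowel and a following unstressed vowel → [b].
Occurrence 2 (position 6): no conditioning environment matches → elsewhere allophone [p].
Occurrence 3 (position 7): no conditioning environment matches → elsewhere allophone [p].

[b], [p], [p]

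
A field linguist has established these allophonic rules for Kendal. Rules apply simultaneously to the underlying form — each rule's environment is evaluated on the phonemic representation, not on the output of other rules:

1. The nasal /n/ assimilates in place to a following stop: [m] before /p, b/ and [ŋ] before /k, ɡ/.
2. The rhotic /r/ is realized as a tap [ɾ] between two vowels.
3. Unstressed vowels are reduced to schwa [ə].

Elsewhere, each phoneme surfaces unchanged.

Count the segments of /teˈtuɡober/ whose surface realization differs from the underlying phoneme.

3

Segments that undergo a rule: /e/ → [ə] (rule 3); /o/ → [ə] (rule 3); /e/ → [ə] (rule 3).
All other segments surface unchanged.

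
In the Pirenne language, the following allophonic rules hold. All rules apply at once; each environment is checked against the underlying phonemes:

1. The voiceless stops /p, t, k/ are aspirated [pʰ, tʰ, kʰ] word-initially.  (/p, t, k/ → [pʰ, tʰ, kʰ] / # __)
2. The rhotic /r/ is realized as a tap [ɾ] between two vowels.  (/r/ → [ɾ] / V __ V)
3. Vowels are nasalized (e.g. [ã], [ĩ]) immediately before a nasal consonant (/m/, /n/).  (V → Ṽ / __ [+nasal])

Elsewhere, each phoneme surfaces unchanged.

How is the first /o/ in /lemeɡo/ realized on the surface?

/o/ (word-final) is in the target of rule 3 but the environment (before a nasal consonant) is not met → [o].

[o]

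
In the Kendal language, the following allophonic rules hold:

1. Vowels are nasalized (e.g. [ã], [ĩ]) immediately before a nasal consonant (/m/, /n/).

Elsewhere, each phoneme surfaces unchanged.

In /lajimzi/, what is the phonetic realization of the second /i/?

[i]

/i/ (word-final): rule 1 targets it, but not before a nasal consonant → unchanged [i].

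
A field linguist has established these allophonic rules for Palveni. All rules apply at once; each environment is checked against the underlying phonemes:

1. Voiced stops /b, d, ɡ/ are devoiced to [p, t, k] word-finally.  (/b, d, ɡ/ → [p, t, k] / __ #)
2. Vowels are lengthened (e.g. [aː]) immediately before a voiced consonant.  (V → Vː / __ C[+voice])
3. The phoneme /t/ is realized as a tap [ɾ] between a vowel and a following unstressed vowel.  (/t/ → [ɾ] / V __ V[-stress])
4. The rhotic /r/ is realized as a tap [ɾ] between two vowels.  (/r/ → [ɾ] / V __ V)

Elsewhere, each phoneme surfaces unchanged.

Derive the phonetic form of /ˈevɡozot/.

[ˈeːvɡoːzot]

/e/ — word-initial, before a voiced consonant — surfaces as [eː] (rule 2).
/ɡ/ — between /v/ and /o/; rule 1 does not apply here → [ɡ].
/o/ meets the environment for rule 2 (before a voiced consonant) → [oː].
/o/ — between /z/ and /t/; rule 2 does not apply here → [o].
/t/ (word-final) fails the environment for rule 3, so it stays [t].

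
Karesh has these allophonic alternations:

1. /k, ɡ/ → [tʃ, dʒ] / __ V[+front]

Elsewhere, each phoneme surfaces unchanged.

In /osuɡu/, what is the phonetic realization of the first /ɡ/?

[ɡ]

/ɡ/ (between /u/ and /u/): rule 1 targets it, but not before a front vowel → unchanged [ɡ].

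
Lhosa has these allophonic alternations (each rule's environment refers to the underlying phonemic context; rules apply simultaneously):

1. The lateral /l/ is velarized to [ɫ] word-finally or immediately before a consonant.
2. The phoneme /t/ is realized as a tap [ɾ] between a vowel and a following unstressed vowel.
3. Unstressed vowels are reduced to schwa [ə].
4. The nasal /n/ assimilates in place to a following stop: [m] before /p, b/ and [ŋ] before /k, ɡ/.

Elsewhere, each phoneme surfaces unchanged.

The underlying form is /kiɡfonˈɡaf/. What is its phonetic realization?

[kəɡfəŋˈɡaf]

/k/ — not in any rule's target class → [k].
/i/ — between /k/ and /ɡ/, in an unstressed syllable — surfaces as [ə] (rule 3).
/ɡ/ stays [ɡ].
/f/ (between /ɡ/ and /o/): no rule targets it → [f].
/o/ — between /f/ and /n/, in an unstressed syllable — surfaces as [ə] (rule 3).
/n/ (between /o/ and /ɡ/): before a labial or velar stop, so rule 4 applies → [ŋ].
/ɡ/ — not in any rule's target class → [ɡ].
/a/ (between /ɡ/ and /f/): rule 3 targets it, but not in an unstressed syllable → unchanged [a].
/f/ stays [f].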